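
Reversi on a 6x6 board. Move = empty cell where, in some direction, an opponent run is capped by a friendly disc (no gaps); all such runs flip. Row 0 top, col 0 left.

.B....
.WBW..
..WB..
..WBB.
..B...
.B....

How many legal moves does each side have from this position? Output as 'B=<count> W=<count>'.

Answer: B=7 W=7

Derivation:
-- B to move --
(0,0): flips 2 -> legal
(0,2): no bracket -> illegal
(0,3): flips 1 -> legal
(0,4): no bracket -> illegal
(1,0): flips 1 -> legal
(1,4): flips 1 -> legal
(2,0): no bracket -> illegal
(2,1): flips 2 -> legal
(2,4): no bracket -> illegal
(3,1): flips 1 -> legal
(4,1): flips 1 -> legal
(4,3): no bracket -> illegal
B mobility = 7
-- W to move --
(0,0): no bracket -> illegal
(0,2): flips 1 -> legal
(0,3): no bracket -> illegal
(1,0): no bracket -> illegal
(1,4): flips 1 -> legal
(2,1): no bracket -> illegal
(2,4): flips 1 -> legal
(2,5): no bracket -> illegal
(3,1): no bracket -> illegal
(3,5): flips 2 -> legal
(4,0): no bracket -> illegal
(4,1): no bracket -> illegal
(4,3): flips 2 -> legal
(4,4): flips 1 -> legal
(4,5): no bracket -> illegal
(5,0): no bracket -> illegal
(5,2): flips 1 -> legal
(5,3): no bracket -> illegal
W mobility = 7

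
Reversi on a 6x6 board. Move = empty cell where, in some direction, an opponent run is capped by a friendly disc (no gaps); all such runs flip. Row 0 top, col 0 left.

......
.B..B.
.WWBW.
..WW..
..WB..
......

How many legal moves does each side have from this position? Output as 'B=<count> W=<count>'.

-- B to move --
(1,0): flips 2 -> legal
(1,2): no bracket -> illegal
(1,3): no bracket -> illegal
(1,5): no bracket -> illegal
(2,0): flips 2 -> legal
(2,5): flips 1 -> legal
(3,0): no bracket -> illegal
(3,1): flips 1 -> legal
(3,4): flips 1 -> legal
(3,5): no bracket -> illegal
(4,1): flips 2 -> legal
(4,4): flips 2 -> legal
(5,1): no bracket -> illegal
(5,2): no bracket -> illegal
(5,3): no bracket -> illegal
B mobility = 7
-- W to move --
(0,0): flips 1 -> legal
(0,1): flips 1 -> legal
(0,2): no bracket -> illegal
(0,3): no bracket -> illegal
(0,4): flips 1 -> legal
(0,5): flips 2 -> legal
(1,0): no bracket -> illegal
(1,2): no bracket -> illegal
(1,3): flips 1 -> legal
(1,5): no bracket -> illegal
(2,0): no bracket -> illegal
(2,5): no bracket -> illegal
(3,4): no bracket -> illegal
(4,4): flips 1 -> legal
(5,2): no bracket -> illegal
(5,3): flips 1 -> legal
(5,4): flips 1 -> legal
W mobility = 8

Answer: B=7 W=8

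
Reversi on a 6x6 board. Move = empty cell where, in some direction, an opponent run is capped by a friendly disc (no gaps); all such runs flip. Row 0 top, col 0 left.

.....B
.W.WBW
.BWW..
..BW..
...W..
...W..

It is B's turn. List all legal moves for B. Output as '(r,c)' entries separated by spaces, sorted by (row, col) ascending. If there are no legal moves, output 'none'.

(0,0): no bracket -> illegal
(0,1): flips 1 -> legal
(0,2): no bracket -> illegal
(0,3): no bracket -> illegal
(0,4): no bracket -> illegal
(1,0): no bracket -> illegal
(1,2): flips 2 -> legal
(2,0): no bracket -> illegal
(2,4): flips 2 -> legal
(2,5): flips 1 -> legal
(3,1): no bracket -> illegal
(3,4): flips 1 -> legal
(4,2): no bracket -> illegal
(4,4): no bracket -> illegal
(5,2): no bracket -> illegal
(5,4): flips 1 -> legal

Answer: (0,1) (1,2) (2,4) (2,5) (3,4) (5,4)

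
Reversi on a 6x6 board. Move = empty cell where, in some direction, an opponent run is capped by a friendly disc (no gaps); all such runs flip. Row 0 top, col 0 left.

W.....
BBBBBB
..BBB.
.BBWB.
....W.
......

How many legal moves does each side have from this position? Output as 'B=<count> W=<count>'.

-- B to move --
(0,1): no bracket -> illegal
(3,5): no bracket -> illegal
(4,2): flips 1 -> legal
(4,3): flips 1 -> legal
(4,5): no bracket -> illegal
(5,3): no bracket -> illegal
(5,4): flips 1 -> legal
(5,5): flips 2 -> legal
B mobility = 4
-- W to move --
(0,1): no bracket -> illegal
(0,2): no bracket -> illegal
(0,3): flips 2 -> legal
(0,4): flips 3 -> legal
(0,5): no bracket -> illegal
(2,0): flips 1 -> legal
(2,1): no bracket -> illegal
(2,5): no bracket -> illegal
(3,0): flips 2 -> legal
(3,5): flips 1 -> legal
(4,0): no bracket -> illegal
(4,1): no bracket -> illegal
(4,2): no bracket -> illegal
(4,3): no bracket -> illegal
(4,5): no bracket -> illegal
W mobility = 5

Answer: B=4 W=5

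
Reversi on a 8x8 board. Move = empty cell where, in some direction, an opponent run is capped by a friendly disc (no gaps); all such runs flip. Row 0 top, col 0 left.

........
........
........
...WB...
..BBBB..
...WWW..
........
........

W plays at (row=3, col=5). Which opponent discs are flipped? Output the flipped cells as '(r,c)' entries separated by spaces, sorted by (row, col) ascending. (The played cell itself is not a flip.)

Answer: (3,4) (4,4) (4,5)

Derivation:
Dir NW: first cell '.' (not opp) -> no flip
Dir N: first cell '.' (not opp) -> no flip
Dir NE: first cell '.' (not opp) -> no flip
Dir W: opp run (3,4) capped by W -> flip
Dir E: first cell '.' (not opp) -> no flip
Dir SW: opp run (4,4) capped by W -> flip
Dir S: opp run (4,5) capped by W -> flip
Dir SE: first cell '.' (not opp) -> no flip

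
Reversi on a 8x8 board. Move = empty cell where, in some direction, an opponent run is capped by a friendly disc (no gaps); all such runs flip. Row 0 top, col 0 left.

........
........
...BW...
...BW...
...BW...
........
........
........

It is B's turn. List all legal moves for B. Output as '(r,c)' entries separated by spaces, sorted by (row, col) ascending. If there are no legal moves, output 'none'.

(1,3): no bracket -> illegal
(1,4): no bracket -> illegal
(1,5): flips 1 -> legal
(2,5): flips 2 -> legal
(3,5): flips 1 -> legal
(4,5): flips 2 -> legal
(5,3): no bracket -> illegal
(5,4): no bracket -> illegal
(5,5): flips 1 -> legal

Answer: (1,5) (2,5) (3,5) (4,5) (5,5)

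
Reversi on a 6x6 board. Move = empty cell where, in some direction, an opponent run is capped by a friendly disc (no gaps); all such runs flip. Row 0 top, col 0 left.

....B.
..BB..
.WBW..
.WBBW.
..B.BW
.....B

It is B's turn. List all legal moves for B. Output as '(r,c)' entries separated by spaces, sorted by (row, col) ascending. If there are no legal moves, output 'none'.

(1,0): flips 1 -> legal
(1,1): no bracket -> illegal
(1,4): flips 1 -> legal
(2,0): flips 2 -> legal
(2,4): flips 2 -> legal
(2,5): no bracket -> illegal
(3,0): flips 2 -> legal
(3,5): flips 2 -> legal
(4,0): flips 1 -> legal
(4,1): no bracket -> illegal
(4,3): no bracket -> illegal
(5,4): no bracket -> illegal

Answer: (1,0) (1,4) (2,0) (2,4) (3,0) (3,5) (4,0)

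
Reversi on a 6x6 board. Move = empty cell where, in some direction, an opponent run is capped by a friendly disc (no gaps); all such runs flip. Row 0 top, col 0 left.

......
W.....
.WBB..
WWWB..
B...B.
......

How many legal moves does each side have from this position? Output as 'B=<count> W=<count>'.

-- B to move --
(0,0): no bracket -> illegal
(0,1): no bracket -> illegal
(1,1): no bracket -> illegal
(1,2): no bracket -> illegal
(2,0): flips 2 -> legal
(4,1): flips 1 -> legal
(4,2): flips 1 -> legal
(4,3): no bracket -> illegal
B mobility = 3
-- W to move --
(1,1): no bracket -> illegal
(1,2): flips 1 -> legal
(1,3): flips 1 -> legal
(1,4): flips 1 -> legal
(2,4): flips 2 -> legal
(3,4): flips 1 -> legal
(3,5): no bracket -> illegal
(4,1): no bracket -> illegal
(4,2): no bracket -> illegal
(4,3): no bracket -> illegal
(4,5): no bracket -> illegal
(5,0): flips 1 -> legal
(5,1): no bracket -> illegal
(5,3): no bracket -> illegal
(5,4): no bracket -> illegal
(5,5): no bracket -> illegal
W mobility = 6

Answer: B=3 W=6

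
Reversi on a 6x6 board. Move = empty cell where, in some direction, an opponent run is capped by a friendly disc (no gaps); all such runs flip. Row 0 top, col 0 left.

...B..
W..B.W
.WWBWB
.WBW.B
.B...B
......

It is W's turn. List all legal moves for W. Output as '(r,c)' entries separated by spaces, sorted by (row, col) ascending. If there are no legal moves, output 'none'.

Answer: (0,2) (0,4) (4,2) (4,3) (5,1) (5,5)

Derivation:
(0,2): flips 1 -> legal
(0,4): flips 1 -> legal
(1,2): no bracket -> illegal
(1,4): no bracket -> illegal
(3,0): no bracket -> illegal
(3,4): no bracket -> illegal
(4,0): no bracket -> illegal
(4,2): flips 1 -> legal
(4,3): flips 1 -> legal
(4,4): no bracket -> illegal
(5,0): no bracket -> illegal
(5,1): flips 1 -> legal
(5,2): no bracket -> illegal
(5,4): no bracket -> illegal
(5,5): flips 3 -> legal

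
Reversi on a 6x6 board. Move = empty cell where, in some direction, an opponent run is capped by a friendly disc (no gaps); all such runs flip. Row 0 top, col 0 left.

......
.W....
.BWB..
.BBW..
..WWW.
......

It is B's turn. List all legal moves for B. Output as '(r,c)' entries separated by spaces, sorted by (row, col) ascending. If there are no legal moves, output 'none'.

Answer: (0,1) (1,2) (1,3) (3,4) (5,2) (5,3) (5,4)

Derivation:
(0,0): no bracket -> illegal
(0,1): flips 1 -> legal
(0,2): no bracket -> illegal
(1,0): no bracket -> illegal
(1,2): flips 1 -> legal
(1,3): flips 1 -> legal
(2,0): no bracket -> illegal
(2,4): no bracket -> illegal
(3,4): flips 1 -> legal
(3,5): no bracket -> illegal
(4,1): no bracket -> illegal
(4,5): no bracket -> illegal
(5,1): no bracket -> illegal
(5,2): flips 1 -> legal
(5,3): flips 3 -> legal
(5,4): flips 1 -> legal
(5,5): no bracket -> illegal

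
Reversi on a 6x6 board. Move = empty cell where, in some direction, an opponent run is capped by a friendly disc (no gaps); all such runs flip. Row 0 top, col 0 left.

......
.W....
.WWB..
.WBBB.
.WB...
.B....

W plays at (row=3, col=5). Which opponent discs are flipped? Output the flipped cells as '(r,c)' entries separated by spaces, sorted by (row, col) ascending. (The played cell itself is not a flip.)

Dir NW: first cell '.' (not opp) -> no flip
Dir N: first cell '.' (not opp) -> no flip
Dir NE: edge -> no flip
Dir W: opp run (3,4) (3,3) (3,2) capped by W -> flip
Dir E: edge -> no flip
Dir SW: first cell '.' (not opp) -> no flip
Dir S: first cell '.' (not opp) -> no flip
Dir SE: edge -> no flip

Answer: (3,2) (3,3) (3,4)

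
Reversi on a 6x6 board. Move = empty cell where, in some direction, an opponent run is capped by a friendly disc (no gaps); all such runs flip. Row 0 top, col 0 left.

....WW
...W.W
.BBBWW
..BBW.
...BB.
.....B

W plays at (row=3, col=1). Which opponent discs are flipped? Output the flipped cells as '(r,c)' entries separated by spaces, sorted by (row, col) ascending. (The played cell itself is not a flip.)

Dir NW: first cell '.' (not opp) -> no flip
Dir N: opp run (2,1), next='.' -> no flip
Dir NE: opp run (2,2) capped by W -> flip
Dir W: first cell '.' (not opp) -> no flip
Dir E: opp run (3,2) (3,3) capped by W -> flip
Dir SW: first cell '.' (not opp) -> no flip
Dir S: first cell '.' (not opp) -> no flip
Dir SE: first cell '.' (not opp) -> no flip

Answer: (2,2) (3,2) (3,3)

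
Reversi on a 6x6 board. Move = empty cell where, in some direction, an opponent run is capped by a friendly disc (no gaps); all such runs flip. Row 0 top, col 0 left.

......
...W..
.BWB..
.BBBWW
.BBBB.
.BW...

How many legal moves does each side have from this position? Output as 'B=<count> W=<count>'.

Answer: B=8 W=9

Derivation:
-- B to move --
(0,2): no bracket -> illegal
(0,3): flips 1 -> legal
(0,4): flips 2 -> legal
(1,1): flips 1 -> legal
(1,2): flips 1 -> legal
(1,4): no bracket -> illegal
(2,4): flips 1 -> legal
(2,5): flips 1 -> legal
(4,5): flips 1 -> legal
(5,3): flips 1 -> legal
B mobility = 8
-- W to move --
(1,0): no bracket -> illegal
(1,1): no bracket -> illegal
(1,2): flips 1 -> legal
(1,4): no bracket -> illegal
(2,0): flips 1 -> legal
(2,4): flips 1 -> legal
(3,0): flips 4 -> legal
(4,0): flips 1 -> legal
(4,5): no bracket -> illegal
(5,0): flips 1 -> legal
(5,3): flips 4 -> legal
(5,4): flips 1 -> legal
(5,5): flips 2 -> legal
W mobility = 9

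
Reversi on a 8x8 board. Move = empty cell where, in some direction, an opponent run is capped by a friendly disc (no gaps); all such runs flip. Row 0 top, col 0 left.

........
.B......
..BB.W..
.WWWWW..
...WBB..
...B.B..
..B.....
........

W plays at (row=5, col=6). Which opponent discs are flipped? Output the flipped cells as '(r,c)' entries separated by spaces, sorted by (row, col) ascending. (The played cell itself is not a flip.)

Dir NW: opp run (4,5) capped by W -> flip
Dir N: first cell '.' (not opp) -> no flip
Dir NE: first cell '.' (not opp) -> no flip
Dir W: opp run (5,5), next='.' -> no flip
Dir E: first cell '.' (not opp) -> no flip
Dir SW: first cell '.' (not opp) -> no flip
Dir S: first cell '.' (not opp) -> no flip
Dir SE: first cell '.' (not opp) -> no flip

Answer: (4,5)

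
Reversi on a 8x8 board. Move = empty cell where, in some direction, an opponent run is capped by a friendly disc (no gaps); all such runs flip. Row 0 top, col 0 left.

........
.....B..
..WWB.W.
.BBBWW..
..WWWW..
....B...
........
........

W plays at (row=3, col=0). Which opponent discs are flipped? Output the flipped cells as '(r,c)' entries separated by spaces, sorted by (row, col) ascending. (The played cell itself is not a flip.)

Answer: (3,1) (3,2) (3,3)

Derivation:
Dir NW: edge -> no flip
Dir N: first cell '.' (not opp) -> no flip
Dir NE: first cell '.' (not opp) -> no flip
Dir W: edge -> no flip
Dir E: opp run (3,1) (3,2) (3,3) capped by W -> flip
Dir SW: edge -> no flip
Dir S: first cell '.' (not opp) -> no flip
Dir SE: first cell '.' (not opp) -> no flip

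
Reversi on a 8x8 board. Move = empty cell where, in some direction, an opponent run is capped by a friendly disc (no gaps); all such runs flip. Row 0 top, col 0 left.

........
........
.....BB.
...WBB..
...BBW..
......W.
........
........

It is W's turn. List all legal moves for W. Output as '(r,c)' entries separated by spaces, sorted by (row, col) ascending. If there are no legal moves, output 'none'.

Answer: (1,5) (2,3) (3,6) (4,2) (5,3) (5,5)

Derivation:
(1,4): no bracket -> illegal
(1,5): flips 2 -> legal
(1,6): no bracket -> illegal
(1,7): no bracket -> illegal
(2,3): flips 1 -> legal
(2,4): no bracket -> illegal
(2,7): no bracket -> illegal
(3,2): no bracket -> illegal
(3,6): flips 2 -> legal
(3,7): no bracket -> illegal
(4,2): flips 2 -> legal
(4,6): no bracket -> illegal
(5,2): no bracket -> illegal
(5,3): flips 1 -> legal
(5,4): no bracket -> illegal
(5,5): flips 1 -> legal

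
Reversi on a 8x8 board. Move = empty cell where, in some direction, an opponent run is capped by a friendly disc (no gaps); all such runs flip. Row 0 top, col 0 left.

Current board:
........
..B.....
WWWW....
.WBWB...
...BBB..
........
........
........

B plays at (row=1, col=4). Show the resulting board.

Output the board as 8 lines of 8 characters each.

Answer: ........
..B.B...
WWWB....
.WBWB...
...BBB..
........
........
........

Derivation:
Place B at (1,4); scan 8 dirs for brackets.
Dir NW: first cell '.' (not opp) -> no flip
Dir N: first cell '.' (not opp) -> no flip
Dir NE: first cell '.' (not opp) -> no flip
Dir W: first cell '.' (not opp) -> no flip
Dir E: first cell '.' (not opp) -> no flip
Dir SW: opp run (2,3) capped by B -> flip
Dir S: first cell '.' (not opp) -> no flip
Dir SE: first cell '.' (not opp) -> no flip
All flips: (2,3)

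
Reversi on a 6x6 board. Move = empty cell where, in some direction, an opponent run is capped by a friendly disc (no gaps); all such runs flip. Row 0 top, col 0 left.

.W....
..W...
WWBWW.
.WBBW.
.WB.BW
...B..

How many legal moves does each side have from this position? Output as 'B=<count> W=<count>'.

Answer: B=10 W=5

Derivation:
-- B to move --
(0,0): no bracket -> illegal
(0,2): flips 1 -> legal
(0,3): no bracket -> illegal
(1,0): flips 1 -> legal
(1,1): no bracket -> illegal
(1,3): flips 1 -> legal
(1,4): flips 3 -> legal
(1,5): flips 1 -> legal
(2,5): flips 2 -> legal
(3,0): flips 1 -> legal
(3,5): flips 1 -> legal
(4,0): flips 2 -> legal
(4,3): no bracket -> illegal
(5,0): flips 1 -> legal
(5,1): no bracket -> illegal
(5,2): no bracket -> illegal
(5,4): no bracket -> illegal
(5,5): no bracket -> illegal
B mobility = 10
-- W to move --
(1,1): no bracket -> illegal
(1,3): flips 1 -> legal
(3,5): no bracket -> illegal
(4,3): flips 4 -> legal
(5,1): flips 2 -> legal
(5,2): flips 3 -> legal
(5,4): flips 1 -> legal
(5,5): no bracket -> illegal
W mobility = 5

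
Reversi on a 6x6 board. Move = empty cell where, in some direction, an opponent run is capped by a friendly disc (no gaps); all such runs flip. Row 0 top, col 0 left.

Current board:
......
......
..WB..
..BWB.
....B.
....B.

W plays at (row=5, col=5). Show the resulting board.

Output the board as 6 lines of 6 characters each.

Place W at (5,5); scan 8 dirs for brackets.
Dir NW: opp run (4,4) capped by W -> flip
Dir N: first cell '.' (not opp) -> no flip
Dir NE: edge -> no flip
Dir W: opp run (5,4), next='.' -> no flip
Dir E: edge -> no flip
Dir SW: edge -> no flip
Dir S: edge -> no flip
Dir SE: edge -> no flip
All flips: (4,4)

Answer: ......
......
..WB..
..BWB.
....W.
....BW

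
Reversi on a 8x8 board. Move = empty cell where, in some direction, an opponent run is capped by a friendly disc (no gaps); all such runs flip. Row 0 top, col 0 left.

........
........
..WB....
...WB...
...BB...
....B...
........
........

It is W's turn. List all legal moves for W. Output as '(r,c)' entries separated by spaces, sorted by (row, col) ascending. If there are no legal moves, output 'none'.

(1,2): no bracket -> illegal
(1,3): flips 1 -> legal
(1,4): no bracket -> illegal
(2,4): flips 1 -> legal
(2,5): no bracket -> illegal
(3,2): no bracket -> illegal
(3,5): flips 1 -> legal
(4,2): no bracket -> illegal
(4,5): no bracket -> illegal
(5,2): no bracket -> illegal
(5,3): flips 1 -> legal
(5,5): flips 1 -> legal
(6,3): no bracket -> illegal
(6,4): no bracket -> illegal
(6,5): no bracket -> illegal

Answer: (1,3) (2,4) (3,5) (5,3) (5,5)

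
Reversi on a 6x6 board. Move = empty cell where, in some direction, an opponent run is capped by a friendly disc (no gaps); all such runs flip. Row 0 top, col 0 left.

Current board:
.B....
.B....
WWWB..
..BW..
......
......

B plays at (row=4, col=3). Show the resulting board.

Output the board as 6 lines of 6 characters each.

Answer: .B....
.B....
WWWB..
..BB..
...B..
......

Derivation:
Place B at (4,3); scan 8 dirs for brackets.
Dir NW: first cell 'B' (not opp) -> no flip
Dir N: opp run (3,3) capped by B -> flip
Dir NE: first cell '.' (not opp) -> no flip
Dir W: first cell '.' (not opp) -> no flip
Dir E: first cell '.' (not opp) -> no flip
Dir SW: first cell '.' (not opp) -> no flip
Dir S: first cell '.' (not opp) -> no flip
Dir SE: first cell '.' (not opp) -> no flip
All flips: (3,3)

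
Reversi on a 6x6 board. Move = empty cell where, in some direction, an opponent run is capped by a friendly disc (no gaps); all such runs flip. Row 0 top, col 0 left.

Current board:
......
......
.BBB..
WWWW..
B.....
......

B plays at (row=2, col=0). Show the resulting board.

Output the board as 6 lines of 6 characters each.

Answer: ......
......
BBBB..
BWWW..
B.....
......

Derivation:
Place B at (2,0); scan 8 dirs for brackets.
Dir NW: edge -> no flip
Dir N: first cell '.' (not opp) -> no flip
Dir NE: first cell '.' (not opp) -> no flip
Dir W: edge -> no flip
Dir E: first cell 'B' (not opp) -> no flip
Dir SW: edge -> no flip
Dir S: opp run (3,0) capped by B -> flip
Dir SE: opp run (3,1), next='.' -> no flip
All flips: (3,0)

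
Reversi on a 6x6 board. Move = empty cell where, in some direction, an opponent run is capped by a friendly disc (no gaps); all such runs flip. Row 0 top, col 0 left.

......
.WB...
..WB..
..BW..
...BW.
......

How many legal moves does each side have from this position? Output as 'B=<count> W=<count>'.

Answer: B=4 W=6

Derivation:
-- B to move --
(0,0): no bracket -> illegal
(0,1): no bracket -> illegal
(0,2): no bracket -> illegal
(1,0): flips 1 -> legal
(1,3): no bracket -> illegal
(2,0): no bracket -> illegal
(2,1): flips 1 -> legal
(2,4): no bracket -> illegal
(3,1): no bracket -> illegal
(3,4): flips 1 -> legal
(3,5): no bracket -> illegal
(4,2): no bracket -> illegal
(4,5): flips 1 -> legal
(5,3): no bracket -> illegal
(5,4): no bracket -> illegal
(5,5): no bracket -> illegal
B mobility = 4
-- W to move --
(0,1): no bracket -> illegal
(0,2): flips 1 -> legal
(0,3): no bracket -> illegal
(1,3): flips 2 -> legal
(1,4): no bracket -> illegal
(2,1): no bracket -> illegal
(2,4): flips 1 -> legal
(3,1): flips 1 -> legal
(3,4): no bracket -> illegal
(4,1): no bracket -> illegal
(4,2): flips 2 -> legal
(5,2): no bracket -> illegal
(5,3): flips 1 -> legal
(5,4): no bracket -> illegal
W mobility = 6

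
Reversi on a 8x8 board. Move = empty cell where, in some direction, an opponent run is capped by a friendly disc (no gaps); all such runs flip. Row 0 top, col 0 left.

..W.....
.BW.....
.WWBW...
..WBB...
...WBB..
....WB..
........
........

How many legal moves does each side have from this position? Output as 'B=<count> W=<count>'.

Answer: B=13 W=13

Derivation:
-- B to move --
(0,1): flips 1 -> legal
(0,3): no bracket -> illegal
(1,0): no bracket -> illegal
(1,3): flips 1 -> legal
(1,4): flips 1 -> legal
(1,5): flips 1 -> legal
(2,0): flips 2 -> legal
(2,5): flips 1 -> legal
(3,0): no bracket -> illegal
(3,1): flips 2 -> legal
(3,5): no bracket -> illegal
(4,1): flips 1 -> legal
(4,2): flips 1 -> legal
(5,2): flips 1 -> legal
(5,3): flips 2 -> legal
(6,3): flips 1 -> legal
(6,4): flips 1 -> legal
(6,5): no bracket -> illegal
B mobility = 13
-- W to move --
(0,0): flips 1 -> legal
(0,1): flips 1 -> legal
(1,0): flips 1 -> legal
(1,3): flips 2 -> legal
(1,4): flips 1 -> legal
(2,0): flips 1 -> legal
(2,5): flips 1 -> legal
(3,5): flips 2 -> legal
(3,6): flips 1 -> legal
(4,2): flips 1 -> legal
(4,6): flips 2 -> legal
(5,3): no bracket -> illegal
(5,6): flips 4 -> legal
(6,4): no bracket -> illegal
(6,5): no bracket -> illegal
(6,6): flips 3 -> legal
W mobility = 13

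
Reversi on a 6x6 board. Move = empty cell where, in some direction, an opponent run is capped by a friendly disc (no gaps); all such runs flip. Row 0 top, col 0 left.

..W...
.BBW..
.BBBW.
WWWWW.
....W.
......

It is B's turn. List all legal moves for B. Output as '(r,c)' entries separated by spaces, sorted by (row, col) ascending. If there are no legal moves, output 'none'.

Answer: (0,3) (0,4) (1,4) (2,5) (4,0) (4,1) (4,2) (4,3) (4,5) (5,5)

Derivation:
(0,1): no bracket -> illegal
(0,3): flips 1 -> legal
(0,4): flips 1 -> legal
(1,4): flips 1 -> legal
(1,5): no bracket -> illegal
(2,0): no bracket -> illegal
(2,5): flips 1 -> legal
(3,5): no bracket -> illegal
(4,0): flips 1 -> legal
(4,1): flips 2 -> legal
(4,2): flips 1 -> legal
(4,3): flips 2 -> legal
(4,5): flips 1 -> legal
(5,3): no bracket -> illegal
(5,4): no bracket -> illegal
(5,5): flips 2 -> legal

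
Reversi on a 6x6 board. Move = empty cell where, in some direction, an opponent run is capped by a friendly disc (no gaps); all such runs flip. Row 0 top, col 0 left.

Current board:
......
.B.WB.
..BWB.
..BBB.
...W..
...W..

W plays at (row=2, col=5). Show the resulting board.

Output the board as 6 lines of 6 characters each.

Answer: ......
.B.WB.
..BWWW
..BBW.
...W..
...W..

Derivation:
Place W at (2,5); scan 8 dirs for brackets.
Dir NW: opp run (1,4), next='.' -> no flip
Dir N: first cell '.' (not opp) -> no flip
Dir NE: edge -> no flip
Dir W: opp run (2,4) capped by W -> flip
Dir E: edge -> no flip
Dir SW: opp run (3,4) capped by W -> flip
Dir S: first cell '.' (not opp) -> no flip
Dir SE: edge -> no flip
All flips: (2,4) (3,4)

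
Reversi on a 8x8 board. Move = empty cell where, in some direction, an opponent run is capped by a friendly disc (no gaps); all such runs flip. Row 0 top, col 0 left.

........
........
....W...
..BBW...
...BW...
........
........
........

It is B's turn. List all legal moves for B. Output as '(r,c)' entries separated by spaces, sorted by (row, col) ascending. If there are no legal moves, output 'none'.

(1,3): no bracket -> illegal
(1,4): no bracket -> illegal
(1,5): flips 1 -> legal
(2,3): no bracket -> illegal
(2,5): flips 1 -> legal
(3,5): flips 1 -> legal
(4,5): flips 1 -> legal
(5,3): no bracket -> illegal
(5,4): no bracket -> illegal
(5,5): flips 1 -> legal

Answer: (1,5) (2,5) (3,5) (4,5) (5,5)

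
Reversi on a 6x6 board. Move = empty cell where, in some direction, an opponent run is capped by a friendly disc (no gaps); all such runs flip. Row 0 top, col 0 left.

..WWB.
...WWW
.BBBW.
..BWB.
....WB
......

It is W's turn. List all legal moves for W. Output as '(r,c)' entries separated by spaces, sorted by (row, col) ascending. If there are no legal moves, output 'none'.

Answer: (0,5) (1,1) (2,0) (3,1) (3,5) (4,1)

Derivation:
(0,5): flips 1 -> legal
(1,0): no bracket -> illegal
(1,1): flips 1 -> legal
(1,2): no bracket -> illegal
(2,0): flips 3 -> legal
(2,5): no bracket -> illegal
(3,0): no bracket -> illegal
(3,1): flips 2 -> legal
(3,5): flips 1 -> legal
(4,1): flips 2 -> legal
(4,2): no bracket -> illegal
(4,3): no bracket -> illegal
(5,4): no bracket -> illegal
(5,5): no bracket -> illegal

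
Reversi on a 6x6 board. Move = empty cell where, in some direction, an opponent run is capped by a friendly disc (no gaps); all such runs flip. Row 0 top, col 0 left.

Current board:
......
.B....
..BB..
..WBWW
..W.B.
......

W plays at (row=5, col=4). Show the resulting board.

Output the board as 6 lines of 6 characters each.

Answer: ......
.B....
..BB..
..WBWW
..W.W.
....W.

Derivation:
Place W at (5,4); scan 8 dirs for brackets.
Dir NW: first cell '.' (not opp) -> no flip
Dir N: opp run (4,4) capped by W -> flip
Dir NE: first cell '.' (not opp) -> no flip
Dir W: first cell '.' (not opp) -> no flip
Dir E: first cell '.' (not opp) -> no flip
Dir SW: edge -> no flip
Dir S: edge -> no flip
Dir SE: edge -> no flip
All flips: (4,4)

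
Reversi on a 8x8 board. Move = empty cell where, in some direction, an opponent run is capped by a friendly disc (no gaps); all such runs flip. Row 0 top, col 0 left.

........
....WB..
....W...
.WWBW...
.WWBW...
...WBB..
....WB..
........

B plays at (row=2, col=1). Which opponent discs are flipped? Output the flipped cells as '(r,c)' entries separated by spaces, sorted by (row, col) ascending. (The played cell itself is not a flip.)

Dir NW: first cell '.' (not opp) -> no flip
Dir N: first cell '.' (not opp) -> no flip
Dir NE: first cell '.' (not opp) -> no flip
Dir W: first cell '.' (not opp) -> no flip
Dir E: first cell '.' (not opp) -> no flip
Dir SW: first cell '.' (not opp) -> no flip
Dir S: opp run (3,1) (4,1), next='.' -> no flip
Dir SE: opp run (3,2) capped by B -> flip

Answer: (3,2)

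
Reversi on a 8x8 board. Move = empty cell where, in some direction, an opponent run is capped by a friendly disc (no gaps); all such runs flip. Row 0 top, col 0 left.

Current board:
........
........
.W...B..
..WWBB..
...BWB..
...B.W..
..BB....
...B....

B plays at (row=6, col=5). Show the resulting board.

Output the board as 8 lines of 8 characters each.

Answer: ........
........
.W...B..
..WWBB..
...BWB..
...B.B..
..BB.B..
...B....

Derivation:
Place B at (6,5); scan 8 dirs for brackets.
Dir NW: first cell '.' (not opp) -> no flip
Dir N: opp run (5,5) capped by B -> flip
Dir NE: first cell '.' (not opp) -> no flip
Dir W: first cell '.' (not opp) -> no flip
Dir E: first cell '.' (not opp) -> no flip
Dir SW: first cell '.' (not opp) -> no flip
Dir S: first cell '.' (not opp) -> no flip
Dir SE: first cell '.' (not opp) -> no flip
All flips: (5,5)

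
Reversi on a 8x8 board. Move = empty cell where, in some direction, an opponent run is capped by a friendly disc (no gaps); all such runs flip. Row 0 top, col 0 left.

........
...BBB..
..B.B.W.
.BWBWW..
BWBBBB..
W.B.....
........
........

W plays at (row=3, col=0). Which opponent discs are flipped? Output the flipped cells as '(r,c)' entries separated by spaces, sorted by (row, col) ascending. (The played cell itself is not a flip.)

Answer: (3,1) (4,0)

Derivation:
Dir NW: edge -> no flip
Dir N: first cell '.' (not opp) -> no flip
Dir NE: first cell '.' (not opp) -> no flip
Dir W: edge -> no flip
Dir E: opp run (3,1) capped by W -> flip
Dir SW: edge -> no flip
Dir S: opp run (4,0) capped by W -> flip
Dir SE: first cell 'W' (not opp) -> no flip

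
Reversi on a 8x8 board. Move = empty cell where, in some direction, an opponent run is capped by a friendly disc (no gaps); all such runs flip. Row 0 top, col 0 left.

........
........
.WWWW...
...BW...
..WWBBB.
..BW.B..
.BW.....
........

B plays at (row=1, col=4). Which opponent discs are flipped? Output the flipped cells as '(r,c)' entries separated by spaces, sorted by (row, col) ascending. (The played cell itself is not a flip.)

Answer: (2,4) (3,4)

Derivation:
Dir NW: first cell '.' (not opp) -> no flip
Dir N: first cell '.' (not opp) -> no flip
Dir NE: first cell '.' (not opp) -> no flip
Dir W: first cell '.' (not opp) -> no flip
Dir E: first cell '.' (not opp) -> no flip
Dir SW: opp run (2,3), next='.' -> no flip
Dir S: opp run (2,4) (3,4) capped by B -> flip
Dir SE: first cell '.' (not opp) -> no flip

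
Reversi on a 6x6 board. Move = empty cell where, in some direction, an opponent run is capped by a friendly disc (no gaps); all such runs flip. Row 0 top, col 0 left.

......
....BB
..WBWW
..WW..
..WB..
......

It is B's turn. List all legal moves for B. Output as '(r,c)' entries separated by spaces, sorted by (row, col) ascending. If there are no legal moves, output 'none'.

Answer: (2,1) (3,4) (3,5) (4,1) (5,1)

Derivation:
(1,1): no bracket -> illegal
(1,2): no bracket -> illegal
(1,3): no bracket -> illegal
(2,1): flips 2 -> legal
(3,1): no bracket -> illegal
(3,4): flips 1 -> legal
(3,5): flips 1 -> legal
(4,1): flips 2 -> legal
(4,4): no bracket -> illegal
(5,1): flips 3 -> legal
(5,2): no bracket -> illegal
(5,3): no bracket -> illegal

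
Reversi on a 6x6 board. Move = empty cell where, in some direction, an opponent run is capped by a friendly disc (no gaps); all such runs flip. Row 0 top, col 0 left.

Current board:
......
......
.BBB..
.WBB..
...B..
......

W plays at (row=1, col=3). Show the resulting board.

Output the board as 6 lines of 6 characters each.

Answer: ......
...W..
.BWB..
.WBB..
...B..
......

Derivation:
Place W at (1,3); scan 8 dirs for brackets.
Dir NW: first cell '.' (not opp) -> no flip
Dir N: first cell '.' (not opp) -> no flip
Dir NE: first cell '.' (not opp) -> no flip
Dir W: first cell '.' (not opp) -> no flip
Dir E: first cell '.' (not opp) -> no flip
Dir SW: opp run (2,2) capped by W -> flip
Dir S: opp run (2,3) (3,3) (4,3), next='.' -> no flip
Dir SE: first cell '.' (not opp) -> no flip
All flips: (2,2)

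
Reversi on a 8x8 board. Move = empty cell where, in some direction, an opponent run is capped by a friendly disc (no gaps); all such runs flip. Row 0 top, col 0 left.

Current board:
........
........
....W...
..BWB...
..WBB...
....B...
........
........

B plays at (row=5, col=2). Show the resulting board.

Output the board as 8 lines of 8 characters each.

Place B at (5,2); scan 8 dirs for brackets.
Dir NW: first cell '.' (not opp) -> no flip
Dir N: opp run (4,2) capped by B -> flip
Dir NE: first cell 'B' (not opp) -> no flip
Dir W: first cell '.' (not opp) -> no flip
Dir E: first cell '.' (not opp) -> no flip
Dir SW: first cell '.' (not opp) -> no flip
Dir S: first cell '.' (not opp) -> no flip
Dir SE: first cell '.' (not opp) -> no flip
All flips: (4,2)

Answer: ........
........
....W...
..BWB...
..BBB...
..B.B...
........
........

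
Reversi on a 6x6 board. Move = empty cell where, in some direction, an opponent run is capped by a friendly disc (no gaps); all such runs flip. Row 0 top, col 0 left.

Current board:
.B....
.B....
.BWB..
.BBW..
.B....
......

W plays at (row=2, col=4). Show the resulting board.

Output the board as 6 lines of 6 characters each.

Place W at (2,4); scan 8 dirs for brackets.
Dir NW: first cell '.' (not opp) -> no flip
Dir N: first cell '.' (not opp) -> no flip
Dir NE: first cell '.' (not opp) -> no flip
Dir W: opp run (2,3) capped by W -> flip
Dir E: first cell '.' (not opp) -> no flip
Dir SW: first cell 'W' (not opp) -> no flip
Dir S: first cell '.' (not opp) -> no flip
Dir SE: first cell '.' (not opp) -> no flip
All flips: (2,3)

Answer: .B....
.B....
.BWWW.
.BBW..
.B....
......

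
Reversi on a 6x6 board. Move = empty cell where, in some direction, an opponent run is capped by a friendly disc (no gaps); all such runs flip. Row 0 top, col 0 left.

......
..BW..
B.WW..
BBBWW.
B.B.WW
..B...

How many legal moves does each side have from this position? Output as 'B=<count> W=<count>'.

Answer: B=4 W=5

Derivation:
-- B to move --
(0,2): no bracket -> illegal
(0,3): no bracket -> illegal
(0,4): flips 2 -> legal
(1,1): no bracket -> illegal
(1,4): flips 2 -> legal
(2,1): no bracket -> illegal
(2,4): flips 1 -> legal
(2,5): no bracket -> illegal
(3,5): flips 2 -> legal
(4,3): no bracket -> illegal
(5,3): no bracket -> illegal
(5,4): no bracket -> illegal
(5,5): no bracket -> illegal
B mobility = 4
-- W to move --
(0,1): flips 1 -> legal
(0,2): flips 1 -> legal
(0,3): no bracket -> illegal
(1,0): no bracket -> illegal
(1,1): flips 1 -> legal
(2,1): no bracket -> illegal
(4,1): flips 1 -> legal
(4,3): no bracket -> illegal
(5,0): no bracket -> illegal
(5,1): flips 1 -> legal
(5,3): no bracket -> illegal
W mobility = 5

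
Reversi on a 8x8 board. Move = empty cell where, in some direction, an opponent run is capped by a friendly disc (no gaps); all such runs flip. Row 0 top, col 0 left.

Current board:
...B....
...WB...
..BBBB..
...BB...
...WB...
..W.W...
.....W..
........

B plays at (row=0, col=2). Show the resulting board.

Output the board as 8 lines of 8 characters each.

Answer: ..BB....
...BB...
..BBBB..
...BB...
...WB...
..W.W...
.....W..
........

Derivation:
Place B at (0,2); scan 8 dirs for brackets.
Dir NW: edge -> no flip
Dir N: edge -> no flip
Dir NE: edge -> no flip
Dir W: first cell '.' (not opp) -> no flip
Dir E: first cell 'B' (not opp) -> no flip
Dir SW: first cell '.' (not opp) -> no flip
Dir S: first cell '.' (not opp) -> no flip
Dir SE: opp run (1,3) capped by B -> flip
All flips: (1,3)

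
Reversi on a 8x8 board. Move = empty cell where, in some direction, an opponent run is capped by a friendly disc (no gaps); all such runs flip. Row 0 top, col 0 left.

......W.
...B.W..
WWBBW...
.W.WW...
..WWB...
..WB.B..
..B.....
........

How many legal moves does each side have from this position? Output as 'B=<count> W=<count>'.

Answer: B=8 W=11

Derivation:
-- B to move --
(0,4): no bracket -> illegal
(0,5): no bracket -> illegal
(0,7): no bracket -> illegal
(1,0): no bracket -> illegal
(1,1): no bracket -> illegal
(1,2): no bracket -> illegal
(1,4): flips 2 -> legal
(1,6): no bracket -> illegal
(1,7): no bracket -> illegal
(2,5): flips 1 -> legal
(2,6): no bracket -> illegal
(3,0): no bracket -> illegal
(3,2): flips 2 -> legal
(3,5): flips 1 -> legal
(4,0): flips 1 -> legal
(4,1): flips 2 -> legal
(4,5): flips 1 -> legal
(5,1): flips 1 -> legal
(5,4): no bracket -> illegal
(6,1): no bracket -> illegal
(6,3): no bracket -> illegal
B mobility = 8
-- W to move --
(0,2): flips 1 -> legal
(0,3): flips 2 -> legal
(0,4): flips 2 -> legal
(1,1): flips 1 -> legal
(1,2): flips 1 -> legal
(1,4): no bracket -> illegal
(3,2): no bracket -> illegal
(3,5): no bracket -> illegal
(4,5): flips 1 -> legal
(4,6): no bracket -> illegal
(5,1): no bracket -> illegal
(5,4): flips 2 -> legal
(5,6): no bracket -> illegal
(6,1): no bracket -> illegal
(6,3): flips 1 -> legal
(6,4): flips 1 -> legal
(6,5): no bracket -> illegal
(6,6): flips 2 -> legal
(7,1): no bracket -> illegal
(7,2): flips 1 -> legal
(7,3): no bracket -> illegal
W mobility = 11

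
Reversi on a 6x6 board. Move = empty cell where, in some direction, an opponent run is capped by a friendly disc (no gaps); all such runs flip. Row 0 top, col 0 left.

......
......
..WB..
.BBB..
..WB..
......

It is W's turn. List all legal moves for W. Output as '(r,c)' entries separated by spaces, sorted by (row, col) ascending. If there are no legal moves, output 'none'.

(1,2): no bracket -> illegal
(1,3): no bracket -> illegal
(1,4): no bracket -> illegal
(2,0): flips 1 -> legal
(2,1): no bracket -> illegal
(2,4): flips 2 -> legal
(3,0): no bracket -> illegal
(3,4): no bracket -> illegal
(4,0): flips 1 -> legal
(4,1): no bracket -> illegal
(4,4): flips 2 -> legal
(5,2): no bracket -> illegal
(5,3): no bracket -> illegal
(5,4): no bracket -> illegal

Answer: (2,0) (2,4) (4,0) (4,4)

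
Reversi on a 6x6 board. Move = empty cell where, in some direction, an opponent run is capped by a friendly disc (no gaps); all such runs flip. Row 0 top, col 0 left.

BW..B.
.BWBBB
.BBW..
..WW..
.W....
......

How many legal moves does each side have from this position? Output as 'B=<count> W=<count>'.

-- B to move --
(0,2): flips 2 -> legal
(0,3): flips 1 -> legal
(1,0): no bracket -> illegal
(2,4): flips 1 -> legal
(3,0): no bracket -> illegal
(3,1): no bracket -> illegal
(3,4): no bracket -> illegal
(4,0): no bracket -> illegal
(4,2): flips 1 -> legal
(4,3): flips 3 -> legal
(4,4): flips 1 -> legal
(5,0): flips 3 -> legal
(5,1): no bracket -> illegal
(5,2): no bracket -> illegal
B mobility = 7
-- W to move --
(0,2): no bracket -> illegal
(0,3): flips 1 -> legal
(0,5): flips 1 -> legal
(1,0): flips 2 -> legal
(2,0): flips 2 -> legal
(2,4): no bracket -> illegal
(2,5): no bracket -> illegal
(3,0): flips 1 -> legal
(3,1): flips 2 -> legal
W mobility = 6

Answer: B=7 W=6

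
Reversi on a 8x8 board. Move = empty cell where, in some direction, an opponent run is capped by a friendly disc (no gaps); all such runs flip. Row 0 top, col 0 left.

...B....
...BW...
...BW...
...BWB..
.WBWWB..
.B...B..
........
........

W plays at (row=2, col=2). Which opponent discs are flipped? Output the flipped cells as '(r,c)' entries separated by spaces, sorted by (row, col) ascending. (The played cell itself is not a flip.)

Answer: (2,3) (3,3)

Derivation:
Dir NW: first cell '.' (not opp) -> no flip
Dir N: first cell '.' (not opp) -> no flip
Dir NE: opp run (1,3), next='.' -> no flip
Dir W: first cell '.' (not opp) -> no flip
Dir E: opp run (2,3) capped by W -> flip
Dir SW: first cell '.' (not opp) -> no flip
Dir S: first cell '.' (not opp) -> no flip
Dir SE: opp run (3,3) capped by W -> flip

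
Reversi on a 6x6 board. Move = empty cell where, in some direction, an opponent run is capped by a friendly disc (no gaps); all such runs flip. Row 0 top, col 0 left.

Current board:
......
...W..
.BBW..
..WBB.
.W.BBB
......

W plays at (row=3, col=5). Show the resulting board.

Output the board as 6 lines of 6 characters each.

Place W at (3,5); scan 8 dirs for brackets.
Dir NW: first cell '.' (not opp) -> no flip
Dir N: first cell '.' (not opp) -> no flip
Dir NE: edge -> no flip
Dir W: opp run (3,4) (3,3) capped by W -> flip
Dir E: edge -> no flip
Dir SW: opp run (4,4), next='.' -> no flip
Dir S: opp run (4,5), next='.' -> no flip
Dir SE: edge -> no flip
All flips: (3,3) (3,4)

Answer: ......
...W..
.BBW..
..WWWW
.W.BBB
......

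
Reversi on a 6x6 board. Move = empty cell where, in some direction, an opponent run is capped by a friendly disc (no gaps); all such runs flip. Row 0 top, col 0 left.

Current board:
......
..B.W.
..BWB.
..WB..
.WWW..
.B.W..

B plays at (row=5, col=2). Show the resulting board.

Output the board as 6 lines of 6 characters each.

Answer: ......
..B.W.
..BWB.
..BB..
.WBW..
.BBW..

Derivation:
Place B at (5,2); scan 8 dirs for brackets.
Dir NW: opp run (4,1), next='.' -> no flip
Dir N: opp run (4,2) (3,2) capped by B -> flip
Dir NE: opp run (4,3), next='.' -> no flip
Dir W: first cell 'B' (not opp) -> no flip
Dir E: opp run (5,3), next='.' -> no flip
Dir SW: edge -> no flip
Dir S: edge -> no flip
Dir SE: edge -> no flip
All flips: (3,2) (4,2)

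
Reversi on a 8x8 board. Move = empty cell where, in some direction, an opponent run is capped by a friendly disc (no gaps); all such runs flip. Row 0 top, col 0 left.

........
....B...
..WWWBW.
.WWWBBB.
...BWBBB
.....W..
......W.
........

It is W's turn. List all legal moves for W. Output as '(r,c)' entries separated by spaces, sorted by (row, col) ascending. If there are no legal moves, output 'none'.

Answer: (0,4) (0,5) (1,5) (3,7) (4,2) (5,3) (5,4) (5,6) (5,7)

Derivation:
(0,3): no bracket -> illegal
(0,4): flips 1 -> legal
(0,5): flips 1 -> legal
(1,3): no bracket -> illegal
(1,5): flips 3 -> legal
(1,6): no bracket -> illegal
(2,7): no bracket -> illegal
(3,7): flips 4 -> legal
(4,2): flips 1 -> legal
(5,2): no bracket -> illegal
(5,3): flips 1 -> legal
(5,4): flips 1 -> legal
(5,6): flips 4 -> legal
(5,7): flips 2 -> legal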